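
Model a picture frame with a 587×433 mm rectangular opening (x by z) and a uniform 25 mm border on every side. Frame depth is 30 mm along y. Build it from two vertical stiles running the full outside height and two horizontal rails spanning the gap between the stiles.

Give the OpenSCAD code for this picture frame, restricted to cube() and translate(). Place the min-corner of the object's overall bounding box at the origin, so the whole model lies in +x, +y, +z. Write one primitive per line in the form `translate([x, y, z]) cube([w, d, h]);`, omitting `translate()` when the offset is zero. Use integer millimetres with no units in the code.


cube([25, 30, 483]);
translate([612, 0, 0]) cube([25, 30, 483]);
translate([25, 0, 0]) cube([587, 30, 25]);
translate([25, 0, 458]) cube([587, 30, 25]);


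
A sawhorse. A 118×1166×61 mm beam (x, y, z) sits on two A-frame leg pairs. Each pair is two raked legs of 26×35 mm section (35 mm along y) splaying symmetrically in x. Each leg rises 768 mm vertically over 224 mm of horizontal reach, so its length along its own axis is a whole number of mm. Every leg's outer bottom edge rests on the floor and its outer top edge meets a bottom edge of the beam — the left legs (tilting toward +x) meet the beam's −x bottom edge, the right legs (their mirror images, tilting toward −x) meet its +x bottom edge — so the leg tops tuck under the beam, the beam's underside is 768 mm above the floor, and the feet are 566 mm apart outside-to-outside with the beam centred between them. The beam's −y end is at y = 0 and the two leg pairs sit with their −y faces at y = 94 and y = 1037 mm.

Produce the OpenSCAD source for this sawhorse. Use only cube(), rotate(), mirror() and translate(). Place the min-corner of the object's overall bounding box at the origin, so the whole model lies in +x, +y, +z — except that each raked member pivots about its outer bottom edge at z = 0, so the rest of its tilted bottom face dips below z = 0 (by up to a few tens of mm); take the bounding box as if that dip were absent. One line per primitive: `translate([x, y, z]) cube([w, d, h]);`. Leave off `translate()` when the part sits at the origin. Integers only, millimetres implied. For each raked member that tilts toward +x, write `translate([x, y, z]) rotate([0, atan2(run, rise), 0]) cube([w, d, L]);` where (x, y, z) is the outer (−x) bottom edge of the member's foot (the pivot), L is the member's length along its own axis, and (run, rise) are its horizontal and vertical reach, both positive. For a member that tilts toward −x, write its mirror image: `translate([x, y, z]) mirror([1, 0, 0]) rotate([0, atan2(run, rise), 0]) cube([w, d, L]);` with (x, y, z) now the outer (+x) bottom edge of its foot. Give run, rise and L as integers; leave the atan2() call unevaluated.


// leg length = √(224² + 768²) = 800
// right-leg outer foot x = 2·224 + 118 = 566
// beam min-corner = (224, 0, 768)
translate([224, 0, 768]) cube([118, 1166, 61]);
translate([0, 94, 0]) rotate([0, atan2(224, 768), 0]) cube([26, 35, 800]);
translate([566, 94, 0]) mirror([1, 0, 0]) rotate([0, atan2(224, 768), 0]) cube([26, 35, 800]);
translate([0, 1037, 0]) rotate([0, atan2(224, 768), 0]) cube([26, 35, 800]);
translate([566, 1037, 0]) mirror([1, 0, 0]) rotate([0, atan2(224, 768), 0]) cube([26, 35, 800]);


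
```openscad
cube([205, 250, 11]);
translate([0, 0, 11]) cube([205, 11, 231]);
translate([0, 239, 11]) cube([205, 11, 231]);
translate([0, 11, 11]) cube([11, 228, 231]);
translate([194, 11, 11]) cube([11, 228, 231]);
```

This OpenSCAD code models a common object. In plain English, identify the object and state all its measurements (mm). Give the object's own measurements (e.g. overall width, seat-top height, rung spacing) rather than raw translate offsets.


An open-topped rectangular box: outside dimensions 205×250×242 mm, with a uniform wall and base thickness of 11 mm. The base is a full 205×250 slab on the floor; four walls sit on top of the base. The front and back walls (the −y and +y sides) span the full width; the two side walls fit between them.


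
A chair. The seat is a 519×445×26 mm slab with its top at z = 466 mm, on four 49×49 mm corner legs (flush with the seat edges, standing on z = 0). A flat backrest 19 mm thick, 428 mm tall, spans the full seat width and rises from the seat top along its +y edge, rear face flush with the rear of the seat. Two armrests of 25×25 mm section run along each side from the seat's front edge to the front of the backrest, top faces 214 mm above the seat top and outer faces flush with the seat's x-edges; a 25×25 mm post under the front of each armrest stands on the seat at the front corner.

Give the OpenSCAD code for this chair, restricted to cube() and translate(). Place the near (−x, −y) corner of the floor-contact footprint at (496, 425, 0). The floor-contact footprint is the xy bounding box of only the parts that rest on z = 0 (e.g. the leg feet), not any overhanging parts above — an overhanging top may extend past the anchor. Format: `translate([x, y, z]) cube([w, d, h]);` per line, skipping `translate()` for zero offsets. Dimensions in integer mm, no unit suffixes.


translate([496, 425, 440]) cube([519, 445, 26]);
translate([496, 425, 0]) cube([49, 49, 440]);
translate([966, 425, 0]) cube([49, 49, 440]);
translate([496, 821, 0]) cube([49, 49, 440]);
translate([966, 821, 0]) cube([49, 49, 440]);
translate([496, 851, 466]) cube([519, 19, 428]);
translate([496, 425, 655]) cube([25, 426, 25]);
translate([990, 425, 655]) cube([25, 426, 25]);
translate([496, 425, 466]) cube([25, 25, 189]);
translate([990, 425, 466]) cube([25, 25, 189]);


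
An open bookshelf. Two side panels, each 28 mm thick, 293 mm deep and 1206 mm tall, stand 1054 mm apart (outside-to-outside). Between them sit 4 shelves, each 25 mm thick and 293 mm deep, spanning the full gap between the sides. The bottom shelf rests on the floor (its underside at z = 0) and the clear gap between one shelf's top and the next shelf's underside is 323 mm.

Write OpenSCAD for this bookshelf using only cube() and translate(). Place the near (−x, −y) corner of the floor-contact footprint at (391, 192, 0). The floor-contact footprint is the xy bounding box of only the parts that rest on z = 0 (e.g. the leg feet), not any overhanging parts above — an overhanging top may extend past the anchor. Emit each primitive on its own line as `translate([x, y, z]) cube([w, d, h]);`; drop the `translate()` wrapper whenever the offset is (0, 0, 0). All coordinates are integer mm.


translate([391, 192, 0]) cube([28, 293, 1206]);
translate([1417, 192, 0]) cube([28, 293, 1206]);
translate([419, 192, 0]) cube([998, 293, 25]);
translate([419, 192, 348]) cube([998, 293, 25]);
translate([419, 192, 696]) cube([998, 293, 25]);
translate([419, 192, 1044]) cube([998, 293, 25]);


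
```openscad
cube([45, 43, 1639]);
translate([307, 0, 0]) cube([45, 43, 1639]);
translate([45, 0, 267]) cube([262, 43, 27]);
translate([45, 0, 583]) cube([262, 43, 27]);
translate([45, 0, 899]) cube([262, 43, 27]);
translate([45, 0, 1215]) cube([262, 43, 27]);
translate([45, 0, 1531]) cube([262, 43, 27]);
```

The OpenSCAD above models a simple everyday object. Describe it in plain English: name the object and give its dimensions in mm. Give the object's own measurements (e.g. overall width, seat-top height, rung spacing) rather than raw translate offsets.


A straight ladder. Two 45×43 mm vertical rails, 1639 mm tall, stand 352 mm apart (outside-to-outside) with their front faces coplanar on the −y side. 5 rungs, each 43 mm deep and 27 mm tall, span between the inner faces of the rails, front faces flush with the rails. The lowest rung's underside is at z = 267 mm and rungs are spaced 316 mm apart (underside to underside).


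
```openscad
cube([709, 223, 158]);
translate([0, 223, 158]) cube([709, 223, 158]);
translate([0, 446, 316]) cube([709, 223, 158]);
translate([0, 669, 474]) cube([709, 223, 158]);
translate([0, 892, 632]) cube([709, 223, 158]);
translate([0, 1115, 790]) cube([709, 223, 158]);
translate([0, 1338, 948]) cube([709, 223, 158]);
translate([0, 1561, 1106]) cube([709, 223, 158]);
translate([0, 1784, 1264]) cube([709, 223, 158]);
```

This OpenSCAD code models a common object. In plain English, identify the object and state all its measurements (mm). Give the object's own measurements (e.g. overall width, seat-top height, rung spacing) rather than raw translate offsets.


A straight staircase of 9 solid steps. Each step is 709 mm wide (x), 223 mm deep (y, the going) and 158 mm tall (the rise). The first step rests on the floor; each subsequent step sits one going further in +y and one rise higher in +z, directly behind and above the previous step with no overlap.


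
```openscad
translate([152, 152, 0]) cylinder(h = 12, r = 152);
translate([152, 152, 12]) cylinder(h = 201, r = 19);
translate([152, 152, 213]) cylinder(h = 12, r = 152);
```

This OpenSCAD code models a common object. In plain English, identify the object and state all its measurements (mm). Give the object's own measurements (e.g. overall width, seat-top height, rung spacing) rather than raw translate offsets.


A spool: two coaxial disc flanges of radius 152 mm and thickness 12 mm, joined by a core cylinder of radius 19 mm and height 201 mm. The lower flange rests on z = 0 and the three cylinders share a vertical axis.


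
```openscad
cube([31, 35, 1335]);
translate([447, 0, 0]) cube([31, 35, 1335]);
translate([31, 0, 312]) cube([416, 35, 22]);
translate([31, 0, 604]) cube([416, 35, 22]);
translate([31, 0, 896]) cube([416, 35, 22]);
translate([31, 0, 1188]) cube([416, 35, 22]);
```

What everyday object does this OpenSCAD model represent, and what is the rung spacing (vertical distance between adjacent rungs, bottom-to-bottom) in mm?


A ladder. The rung spacing is 292 mm.

Two tall 31×35 posts with 4 short bars between them — a ladder. Adjacent rungs sit at z = 312 and z = 604, so the spacing is 604 − 312 = 292 mm.


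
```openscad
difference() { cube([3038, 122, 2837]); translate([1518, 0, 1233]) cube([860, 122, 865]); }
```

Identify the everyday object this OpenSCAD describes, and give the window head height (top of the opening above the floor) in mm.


A wall with a window opening. The window head height is 2098 mm.

A wall with a rectangular opening subtracted — a window. Sill at z = 1233, opening 865 mm tall, so the head is at 1233 + 865 = 2098 mm.


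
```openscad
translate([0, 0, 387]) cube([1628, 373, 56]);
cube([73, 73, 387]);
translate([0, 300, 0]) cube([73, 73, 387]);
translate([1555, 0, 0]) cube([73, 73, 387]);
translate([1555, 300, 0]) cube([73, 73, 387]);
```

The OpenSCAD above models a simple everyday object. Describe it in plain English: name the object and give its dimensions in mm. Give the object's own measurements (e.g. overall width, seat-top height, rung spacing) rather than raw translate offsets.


A bench: a 1628×373 mm seat slab, 56 mm thick, top at z = 443 mm, on four 73×73 mm square legs flush with the seat corners and standing on z = 0.


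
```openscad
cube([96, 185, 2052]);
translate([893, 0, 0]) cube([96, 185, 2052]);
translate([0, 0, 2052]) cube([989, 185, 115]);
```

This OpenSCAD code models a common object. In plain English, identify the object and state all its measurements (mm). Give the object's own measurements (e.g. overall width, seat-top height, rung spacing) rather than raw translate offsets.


A door frame. The clear opening is 797 mm wide and 2052 mm high. Two 96 mm wide jambs, 185 mm deep, stand either side of the opening from the floor to the top of the opening. A 115 mm thick head sits across the top of both jambs, spanning the full outside width of the frame.


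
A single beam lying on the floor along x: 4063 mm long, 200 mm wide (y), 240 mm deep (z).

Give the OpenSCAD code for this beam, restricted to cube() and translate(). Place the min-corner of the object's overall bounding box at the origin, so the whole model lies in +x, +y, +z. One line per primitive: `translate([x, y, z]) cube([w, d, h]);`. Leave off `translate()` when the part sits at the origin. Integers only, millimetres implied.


cube([4063, 200, 240]);


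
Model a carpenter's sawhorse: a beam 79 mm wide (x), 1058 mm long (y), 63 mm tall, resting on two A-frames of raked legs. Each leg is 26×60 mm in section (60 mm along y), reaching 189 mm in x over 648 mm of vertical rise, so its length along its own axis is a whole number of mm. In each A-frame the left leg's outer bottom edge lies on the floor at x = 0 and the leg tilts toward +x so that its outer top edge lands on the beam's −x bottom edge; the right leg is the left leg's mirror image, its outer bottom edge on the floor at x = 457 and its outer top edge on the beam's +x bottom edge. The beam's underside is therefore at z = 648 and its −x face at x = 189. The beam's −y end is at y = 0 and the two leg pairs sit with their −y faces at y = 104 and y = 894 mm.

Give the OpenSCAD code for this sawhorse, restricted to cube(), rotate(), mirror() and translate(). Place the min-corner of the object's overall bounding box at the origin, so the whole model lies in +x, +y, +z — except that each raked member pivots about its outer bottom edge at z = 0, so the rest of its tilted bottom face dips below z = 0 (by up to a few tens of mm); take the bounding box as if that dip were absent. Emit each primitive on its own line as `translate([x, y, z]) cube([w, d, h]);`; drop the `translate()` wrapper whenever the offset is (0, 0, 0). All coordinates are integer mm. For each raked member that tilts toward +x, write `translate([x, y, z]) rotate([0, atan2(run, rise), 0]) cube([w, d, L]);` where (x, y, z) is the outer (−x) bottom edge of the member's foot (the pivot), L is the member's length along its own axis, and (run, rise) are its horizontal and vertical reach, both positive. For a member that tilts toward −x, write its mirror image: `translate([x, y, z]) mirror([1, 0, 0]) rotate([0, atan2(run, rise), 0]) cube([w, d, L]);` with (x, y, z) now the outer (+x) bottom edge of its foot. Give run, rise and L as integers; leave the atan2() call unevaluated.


translate([189, 0, 648]) cube([79, 1058, 63]);
translate([0, 104, 0]) rotate([0, atan2(189, 648), 0]) cube([26, 60, 675]);
translate([457, 104, 0]) mirror([1, 0, 0]) rotate([0, atan2(189, 648), 0]) cube([26, 60, 675]);
translate([0, 894, 0]) rotate([0, atan2(189, 648), 0]) cube([26, 60, 675]);
translate([457, 894, 0]) mirror([1, 0, 0]) rotate([0, atan2(189, 648), 0]) cube([26, 60, 675]);


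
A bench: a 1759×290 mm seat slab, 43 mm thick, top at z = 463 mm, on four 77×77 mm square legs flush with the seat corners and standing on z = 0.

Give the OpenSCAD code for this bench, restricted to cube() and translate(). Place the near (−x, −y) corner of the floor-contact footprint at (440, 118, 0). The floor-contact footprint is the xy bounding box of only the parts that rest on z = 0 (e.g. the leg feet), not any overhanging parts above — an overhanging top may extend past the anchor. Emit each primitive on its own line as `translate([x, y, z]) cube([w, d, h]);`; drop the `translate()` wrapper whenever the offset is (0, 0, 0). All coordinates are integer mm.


translate([440, 118, 420]) cube([1759, 290, 43]);
translate([440, 118, 0]) cube([77, 77, 420]);
translate([440, 331, 0]) cube([77, 77, 420]);
translate([2122, 118, 0]) cube([77, 77, 420]);
translate([2122, 331, 0]) cube([77, 77, 420]);


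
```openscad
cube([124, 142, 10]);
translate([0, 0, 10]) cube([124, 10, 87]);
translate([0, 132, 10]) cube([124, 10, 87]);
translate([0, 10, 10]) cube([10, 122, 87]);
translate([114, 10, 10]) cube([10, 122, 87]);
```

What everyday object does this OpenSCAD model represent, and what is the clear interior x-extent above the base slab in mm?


An open box. The internal width is 104 mm.

A 124×142 base slab with four walls standing on it — an open box. The base is 124 mm wide and the walls are 10 mm thick, so the internal width is 124 − 2 × 10 = 104 mm.


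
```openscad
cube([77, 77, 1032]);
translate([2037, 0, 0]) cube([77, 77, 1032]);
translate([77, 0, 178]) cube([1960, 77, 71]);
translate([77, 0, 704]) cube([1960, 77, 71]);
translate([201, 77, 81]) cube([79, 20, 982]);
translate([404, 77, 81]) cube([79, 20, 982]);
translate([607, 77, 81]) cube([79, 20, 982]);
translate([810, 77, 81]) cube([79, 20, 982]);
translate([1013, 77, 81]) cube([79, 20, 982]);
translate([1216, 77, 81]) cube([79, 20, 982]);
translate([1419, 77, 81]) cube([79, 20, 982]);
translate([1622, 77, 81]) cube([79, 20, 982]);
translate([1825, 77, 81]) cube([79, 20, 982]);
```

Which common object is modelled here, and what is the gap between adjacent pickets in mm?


A fence section. The picket gap is 124 mm.

Two posts, two rails, 9 pickets — a fence section. Span 1960 mm holds 9 pickets of 79 mm with 10 equal gaps: ⌊(1960 − 9·79) / 10⌋ = 124 mm.


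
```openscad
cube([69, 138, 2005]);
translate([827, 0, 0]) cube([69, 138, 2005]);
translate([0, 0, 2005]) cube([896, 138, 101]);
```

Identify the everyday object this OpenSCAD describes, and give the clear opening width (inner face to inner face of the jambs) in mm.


A door frame. The clear opening width is 758 mm.

Two 2005 mm tall posts with a header on top — a door frame. The left jamb is 69 mm wide at x = 0; the right jamb starts at x = 827. The clear opening is 827 − 69 = 758 mm.


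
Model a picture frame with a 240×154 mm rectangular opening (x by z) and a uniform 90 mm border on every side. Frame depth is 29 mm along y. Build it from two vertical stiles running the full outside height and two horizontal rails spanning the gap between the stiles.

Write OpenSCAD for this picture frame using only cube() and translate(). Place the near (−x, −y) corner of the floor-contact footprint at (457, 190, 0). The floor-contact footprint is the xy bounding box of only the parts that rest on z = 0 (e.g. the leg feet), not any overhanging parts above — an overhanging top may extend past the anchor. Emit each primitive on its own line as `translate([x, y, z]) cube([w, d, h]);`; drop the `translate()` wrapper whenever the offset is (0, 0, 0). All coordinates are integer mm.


translate([457, 190, 0]) cube([90, 29, 334]);
translate([787, 190, 0]) cube([90, 29, 334]);
translate([547, 190, 0]) cube([240, 29, 90]);
translate([547, 190, 244]) cube([240, 29, 90]);


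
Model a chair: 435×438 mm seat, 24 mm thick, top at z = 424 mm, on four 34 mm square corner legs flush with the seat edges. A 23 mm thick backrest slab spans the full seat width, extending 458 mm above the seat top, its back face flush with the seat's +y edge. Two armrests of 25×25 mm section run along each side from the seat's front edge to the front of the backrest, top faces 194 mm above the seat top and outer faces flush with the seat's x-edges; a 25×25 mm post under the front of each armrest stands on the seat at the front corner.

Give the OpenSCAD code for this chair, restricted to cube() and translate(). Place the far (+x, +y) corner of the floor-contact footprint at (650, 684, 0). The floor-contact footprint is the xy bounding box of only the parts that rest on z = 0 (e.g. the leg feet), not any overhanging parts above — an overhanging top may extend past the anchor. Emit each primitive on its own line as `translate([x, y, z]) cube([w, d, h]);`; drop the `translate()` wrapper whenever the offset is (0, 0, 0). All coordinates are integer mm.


translate([215, 246, 400]) cube([435, 438, 24]);
translate([215, 246, 0]) cube([34, 34, 400]);
translate([616, 246, 0]) cube([34, 34, 400]);
translate([215, 650, 0]) cube([34, 34, 400]);
translate([616, 650, 0]) cube([34, 34, 400]);
translate([215, 661, 424]) cube([435, 23, 458]);
translate([215, 246, 593]) cube([25, 415, 25]);
translate([625, 246, 593]) cube([25, 415, 25]);
translate([215, 246, 424]) cube([25, 25, 169]);
translate([625, 246, 424]) cube([25, 25, 169]);


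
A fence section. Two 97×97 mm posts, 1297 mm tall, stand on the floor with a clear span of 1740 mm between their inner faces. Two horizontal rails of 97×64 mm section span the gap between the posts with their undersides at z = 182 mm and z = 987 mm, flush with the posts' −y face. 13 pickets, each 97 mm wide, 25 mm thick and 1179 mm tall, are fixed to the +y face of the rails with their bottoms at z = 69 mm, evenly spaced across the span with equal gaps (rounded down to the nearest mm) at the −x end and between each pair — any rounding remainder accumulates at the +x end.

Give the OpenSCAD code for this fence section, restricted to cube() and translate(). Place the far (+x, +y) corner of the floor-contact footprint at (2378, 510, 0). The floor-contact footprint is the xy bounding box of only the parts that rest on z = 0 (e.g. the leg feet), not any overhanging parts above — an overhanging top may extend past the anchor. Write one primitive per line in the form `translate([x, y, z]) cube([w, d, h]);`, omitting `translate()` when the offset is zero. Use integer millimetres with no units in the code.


translate([444, 413, 0]) cube([97, 97, 1297]);
translate([2281, 413, 0]) cube([97, 97, 1297]);
translate([541, 413, 182]) cube([1740, 97, 64]);
translate([541, 413, 987]) cube([1740, 97, 64]);
translate([575, 510, 69]) cube([97, 25, 1179]);
translate([706, 510, 69]) cube([97, 25, 1179]);
translate([837, 510, 69]) cube([97, 25, 1179]);
translate([968, 510, 69]) cube([97, 25, 1179]);
translate([1099, 510, 69]) cube([97, 25, 1179]);
translate([1230, 510, 69]) cube([97, 25, 1179]);
translate([1361, 510, 69]) cube([97, 25, 1179]);
translate([1492, 510, 69]) cube([97, 25, 1179]);
translate([1623, 510, 69]) cube([97, 25, 1179]);
translate([1754, 510, 69]) cube([97, 25, 1179]);
translate([1885, 510, 69]) cube([97, 25, 1179]);
translate([2016, 510, 69]) cube([97, 25, 1179]);
translate([2147, 510, 69]) cube([97, 25, 1179]);


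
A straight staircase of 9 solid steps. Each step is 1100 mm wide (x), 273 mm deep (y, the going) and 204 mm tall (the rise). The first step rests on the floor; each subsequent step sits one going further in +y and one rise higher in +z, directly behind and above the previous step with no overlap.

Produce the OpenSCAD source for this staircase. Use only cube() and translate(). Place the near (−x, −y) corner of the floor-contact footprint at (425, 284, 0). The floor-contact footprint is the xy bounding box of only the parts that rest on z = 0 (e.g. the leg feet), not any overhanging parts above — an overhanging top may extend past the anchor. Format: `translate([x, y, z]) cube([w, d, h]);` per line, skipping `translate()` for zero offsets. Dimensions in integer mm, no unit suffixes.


translate([425, 284, 0]) cube([1100, 273, 204]);
translate([425, 557, 204]) cube([1100, 273, 204]);
translate([425, 830, 408]) cube([1100, 273, 204]);
translate([425, 1103, 612]) cube([1100, 273, 204]);
translate([425, 1376, 816]) cube([1100, 273, 204]);
translate([425, 1649, 1020]) cube([1100, 273, 204]);
translate([425, 1922, 1224]) cube([1100, 273, 204]);
translate([425, 2195, 1428]) cube([1100, 273, 204]);
translate([425, 2468, 1632]) cube([1100, 273, 204]);


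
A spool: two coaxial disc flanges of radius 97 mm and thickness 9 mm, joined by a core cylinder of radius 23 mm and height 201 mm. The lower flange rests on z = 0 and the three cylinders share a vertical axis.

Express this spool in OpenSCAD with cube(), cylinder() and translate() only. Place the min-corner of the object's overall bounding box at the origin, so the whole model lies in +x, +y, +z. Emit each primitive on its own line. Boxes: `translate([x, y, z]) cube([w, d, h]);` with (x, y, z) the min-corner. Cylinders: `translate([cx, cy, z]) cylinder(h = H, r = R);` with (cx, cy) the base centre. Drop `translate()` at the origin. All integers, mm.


translate([97, 97, 0]) cylinder(h = 9, r = 97);
translate([97, 97, 9]) cylinder(h = 201, r = 23);
translate([97, 97, 210]) cylinder(h = 9, r = 97);


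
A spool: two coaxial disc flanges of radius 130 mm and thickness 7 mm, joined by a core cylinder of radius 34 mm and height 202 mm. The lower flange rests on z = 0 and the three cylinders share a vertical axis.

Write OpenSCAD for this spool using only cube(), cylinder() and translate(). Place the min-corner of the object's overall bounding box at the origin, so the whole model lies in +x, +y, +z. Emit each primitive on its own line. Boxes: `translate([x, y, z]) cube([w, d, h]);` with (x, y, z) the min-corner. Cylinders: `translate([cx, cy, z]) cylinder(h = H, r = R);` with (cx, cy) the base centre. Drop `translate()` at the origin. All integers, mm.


translate([130, 130, 0]) cylinder(h = 7, r = 130);
translate([130, 130, 7]) cylinder(h = 202, r = 34);
translate([130, 130, 209]) cylinder(h = 7, r = 130);


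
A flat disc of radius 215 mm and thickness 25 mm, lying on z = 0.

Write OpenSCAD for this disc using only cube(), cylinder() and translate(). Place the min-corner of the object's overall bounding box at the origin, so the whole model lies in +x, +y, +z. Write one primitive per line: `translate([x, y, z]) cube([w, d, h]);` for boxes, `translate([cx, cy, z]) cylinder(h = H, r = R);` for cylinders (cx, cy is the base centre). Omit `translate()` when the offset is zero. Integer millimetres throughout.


translate([215, 215, 0]) cylinder(h = 25, r = 215);


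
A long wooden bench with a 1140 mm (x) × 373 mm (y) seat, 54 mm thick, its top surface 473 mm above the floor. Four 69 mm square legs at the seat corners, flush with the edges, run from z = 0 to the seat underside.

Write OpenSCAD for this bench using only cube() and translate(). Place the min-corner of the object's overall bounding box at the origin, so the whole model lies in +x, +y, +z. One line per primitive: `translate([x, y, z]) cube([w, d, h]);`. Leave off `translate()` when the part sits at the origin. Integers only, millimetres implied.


translate([0, 0, 419]) cube([1140, 373, 54]);
cube([69, 69, 419]);
translate([0, 304, 0]) cube([69, 69, 419]);
translate([1071, 0, 0]) cube([69, 69, 419]);
translate([1071, 304, 0]) cube([69, 69, 419]);


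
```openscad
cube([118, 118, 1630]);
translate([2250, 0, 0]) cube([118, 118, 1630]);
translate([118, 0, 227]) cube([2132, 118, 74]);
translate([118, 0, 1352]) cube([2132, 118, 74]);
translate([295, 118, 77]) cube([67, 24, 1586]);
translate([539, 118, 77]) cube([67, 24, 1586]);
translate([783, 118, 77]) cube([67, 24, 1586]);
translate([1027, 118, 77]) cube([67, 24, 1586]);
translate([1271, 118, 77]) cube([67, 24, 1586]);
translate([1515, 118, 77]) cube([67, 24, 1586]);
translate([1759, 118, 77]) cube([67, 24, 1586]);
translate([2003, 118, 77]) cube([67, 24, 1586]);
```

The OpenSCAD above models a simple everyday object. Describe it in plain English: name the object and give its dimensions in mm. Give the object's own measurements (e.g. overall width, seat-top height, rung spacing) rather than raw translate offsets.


A fence section. Two 118×118 mm posts, 1630 mm tall, stand on the floor with a clear span of 2132 mm between their inner faces. Two horizontal rails of 118×74 mm section span the gap between the posts with their undersides at z = 227 mm and z = 1352 mm, flush with the posts' −y face. 8 pickets, each 67 mm wide, 24 mm thick and 1586 mm tall, are fixed to the +y face of the rails with their bottoms at z = 77 mm, spaced across the span with a 177 mm gap after the −x post and between neighbouring pickets, with 180 mm left before the +x post.


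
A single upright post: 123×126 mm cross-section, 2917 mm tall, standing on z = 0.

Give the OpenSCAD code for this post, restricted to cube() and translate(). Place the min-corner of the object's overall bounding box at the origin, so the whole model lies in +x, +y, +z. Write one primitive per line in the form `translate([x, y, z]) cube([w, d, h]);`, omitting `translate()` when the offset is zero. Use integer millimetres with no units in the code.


cube([123, 126, 2917]);


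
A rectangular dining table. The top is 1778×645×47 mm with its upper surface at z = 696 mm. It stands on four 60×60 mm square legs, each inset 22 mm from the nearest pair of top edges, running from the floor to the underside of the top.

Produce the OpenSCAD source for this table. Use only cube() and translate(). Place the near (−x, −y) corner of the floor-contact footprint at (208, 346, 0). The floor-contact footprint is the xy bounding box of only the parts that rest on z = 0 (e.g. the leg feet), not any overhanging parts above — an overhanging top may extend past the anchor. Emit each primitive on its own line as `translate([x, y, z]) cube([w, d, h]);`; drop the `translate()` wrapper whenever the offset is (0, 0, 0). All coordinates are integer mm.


// leg_h = 696 - 47 = 649
translate([186, 324, 649]) cube([1778, 645, 47]);
translate([208, 346, 0]) cube([60, 60, 649]);
translate([1882, 346, 0]) cube([60, 60, 649]);
translate([208, 887, 0]) cube([60, 60, 649]);
translate([1882, 887, 0]) cube([60, 60, 649]);


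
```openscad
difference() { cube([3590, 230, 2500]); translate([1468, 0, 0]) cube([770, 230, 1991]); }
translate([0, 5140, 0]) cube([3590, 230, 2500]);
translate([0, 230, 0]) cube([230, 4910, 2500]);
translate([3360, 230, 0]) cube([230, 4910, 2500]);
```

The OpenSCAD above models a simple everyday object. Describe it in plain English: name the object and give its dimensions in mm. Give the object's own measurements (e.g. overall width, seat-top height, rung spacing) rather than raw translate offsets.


A single room: four walls, each 2500 mm tall and 230 mm thick, enclosing an outside footprint 3590×5370 mm (x × y), no floor or roof. The front and back walls (−y and +y sides) run the full x-width; the side walls fit between their inner faces. A door opening 770 mm wide and 1991 mm tall is cut through the front wall from the floor up, its −x edge 1468 mm from the wall's −x end.


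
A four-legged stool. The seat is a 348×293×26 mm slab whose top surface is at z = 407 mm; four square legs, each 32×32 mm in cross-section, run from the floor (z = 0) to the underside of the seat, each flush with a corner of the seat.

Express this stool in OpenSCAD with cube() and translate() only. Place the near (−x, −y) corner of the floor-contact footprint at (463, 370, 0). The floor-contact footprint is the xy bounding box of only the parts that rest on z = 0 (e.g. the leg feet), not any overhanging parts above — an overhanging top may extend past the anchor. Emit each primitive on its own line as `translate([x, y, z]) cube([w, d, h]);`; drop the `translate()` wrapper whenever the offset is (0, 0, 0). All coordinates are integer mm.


translate([463, 370, 381]) cube([348, 293, 26]);
translate([463, 370, 0]) cube([32, 32, 381]);
translate([779, 370, 0]) cube([32, 32, 381]);
translate([463, 631, 0]) cube([32, 32, 381]);
translate([779, 631, 0]) cube([32, 32, 381]);


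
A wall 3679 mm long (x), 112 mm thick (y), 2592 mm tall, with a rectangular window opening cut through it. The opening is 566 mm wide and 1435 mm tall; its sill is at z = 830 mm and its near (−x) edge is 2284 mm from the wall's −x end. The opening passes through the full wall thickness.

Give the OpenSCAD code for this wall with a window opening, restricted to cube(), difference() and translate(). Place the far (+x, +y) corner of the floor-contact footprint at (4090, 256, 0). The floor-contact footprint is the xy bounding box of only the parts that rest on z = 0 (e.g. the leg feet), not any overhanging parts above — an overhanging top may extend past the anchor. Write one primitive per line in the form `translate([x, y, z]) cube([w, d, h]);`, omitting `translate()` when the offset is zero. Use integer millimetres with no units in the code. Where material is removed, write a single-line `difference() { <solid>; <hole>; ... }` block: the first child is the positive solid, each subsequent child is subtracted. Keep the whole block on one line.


difference() { translate([411, 144, 0]) cube([3679, 112, 2592]); translate([2695, 144, 830]) cube([566, 112, 1435]); }


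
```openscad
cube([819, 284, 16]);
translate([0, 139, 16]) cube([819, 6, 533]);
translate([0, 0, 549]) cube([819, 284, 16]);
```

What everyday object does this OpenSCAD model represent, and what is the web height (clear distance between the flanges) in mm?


An I-beam. The web height is 533 mm.

Two wide flanges with a thin centred web — an I-beam. Overall 565 mm minus two 16 mm flanges gives a web of 565 − 2·16 = 533 mm.


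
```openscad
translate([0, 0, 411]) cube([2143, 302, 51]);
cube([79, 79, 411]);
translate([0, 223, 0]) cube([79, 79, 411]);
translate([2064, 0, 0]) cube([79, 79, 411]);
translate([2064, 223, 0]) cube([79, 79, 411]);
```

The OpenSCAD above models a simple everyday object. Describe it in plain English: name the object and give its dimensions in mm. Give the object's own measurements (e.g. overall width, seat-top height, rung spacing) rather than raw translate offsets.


A long wooden bench with a 2143 mm (x) × 302 mm (y) seat, 51 mm thick, its top surface 462 mm above the floor. Four 79 mm square legs at the seat corners, flush with the edges, run from z = 0 to the seat underside.


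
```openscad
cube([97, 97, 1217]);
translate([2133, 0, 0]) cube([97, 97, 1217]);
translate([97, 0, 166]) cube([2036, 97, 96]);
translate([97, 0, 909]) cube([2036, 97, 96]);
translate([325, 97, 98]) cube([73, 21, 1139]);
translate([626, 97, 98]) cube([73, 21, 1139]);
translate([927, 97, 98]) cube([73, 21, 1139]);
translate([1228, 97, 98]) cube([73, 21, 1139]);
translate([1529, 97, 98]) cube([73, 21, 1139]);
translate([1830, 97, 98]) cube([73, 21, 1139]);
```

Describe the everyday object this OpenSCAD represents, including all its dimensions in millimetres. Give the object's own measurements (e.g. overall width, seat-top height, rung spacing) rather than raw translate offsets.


A fence section. Two 97×97 mm posts, 1217 mm tall, stand on the floor with a clear span of 2036 mm between their inner faces. Two horizontal rails of 97×96 mm section span the gap between the posts with their undersides at z = 166 mm and z = 909 mm, flush with the posts' −y face. 6 pickets, each 73 mm wide, 21 mm thick and 1139 mm tall, are fixed to the +y face of the rails with their bottoms at z = 98 mm, spaced across the span with a 228 mm gap after the −x post and between neighbouring pickets, with 230 mm left before the +x post.


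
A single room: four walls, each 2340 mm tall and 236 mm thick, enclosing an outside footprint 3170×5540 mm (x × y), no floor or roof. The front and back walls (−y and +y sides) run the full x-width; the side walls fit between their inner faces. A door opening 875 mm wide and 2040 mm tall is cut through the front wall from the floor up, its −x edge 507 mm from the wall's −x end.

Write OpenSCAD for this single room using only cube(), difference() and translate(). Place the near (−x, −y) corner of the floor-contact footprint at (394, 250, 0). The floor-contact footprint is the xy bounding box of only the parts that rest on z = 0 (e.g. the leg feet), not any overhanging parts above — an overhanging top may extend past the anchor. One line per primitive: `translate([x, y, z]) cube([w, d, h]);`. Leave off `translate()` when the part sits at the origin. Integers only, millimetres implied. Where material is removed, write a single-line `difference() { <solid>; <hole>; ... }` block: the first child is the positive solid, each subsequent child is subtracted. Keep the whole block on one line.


difference() { translate([394, 250, 0]) cube([3170, 236, 2340]); translate([901, 250, 0]) cube([875, 236, 2040]); }
translate([394, 5554, 0]) cube([3170, 236, 2340]);
translate([394, 486, 0]) cube([236, 5068, 2340]);
translate([3328, 486, 0]) cube([236, 5068, 2340]);


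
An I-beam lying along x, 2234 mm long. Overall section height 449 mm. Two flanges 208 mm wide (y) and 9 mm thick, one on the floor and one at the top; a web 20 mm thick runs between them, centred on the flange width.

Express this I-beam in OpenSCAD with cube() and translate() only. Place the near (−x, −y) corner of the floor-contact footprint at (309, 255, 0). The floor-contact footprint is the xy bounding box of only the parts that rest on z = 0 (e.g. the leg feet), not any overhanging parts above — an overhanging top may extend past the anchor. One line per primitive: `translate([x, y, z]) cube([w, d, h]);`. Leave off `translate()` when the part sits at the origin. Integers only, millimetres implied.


translate([309, 255, 0]) cube([2234, 208, 9]);
translate([309, 349, 9]) cube([2234, 20, 431]);
translate([309, 255, 440]) cube([2234, 208, 9]);


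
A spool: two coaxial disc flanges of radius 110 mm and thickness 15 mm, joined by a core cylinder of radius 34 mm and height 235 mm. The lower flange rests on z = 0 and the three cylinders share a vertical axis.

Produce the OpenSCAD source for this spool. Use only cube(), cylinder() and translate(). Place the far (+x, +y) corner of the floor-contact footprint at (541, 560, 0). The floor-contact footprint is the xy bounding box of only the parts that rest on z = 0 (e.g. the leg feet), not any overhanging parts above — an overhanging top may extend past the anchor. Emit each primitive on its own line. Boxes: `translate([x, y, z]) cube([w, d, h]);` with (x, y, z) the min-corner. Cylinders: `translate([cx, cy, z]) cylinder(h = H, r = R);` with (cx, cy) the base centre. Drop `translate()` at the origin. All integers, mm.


translate([431, 450, 0]) cylinder(h = 15, r = 110);
translate([431, 450, 15]) cylinder(h = 235, r = 34);
translate([431, 450, 250]) cylinder(h = 15, r = 110);


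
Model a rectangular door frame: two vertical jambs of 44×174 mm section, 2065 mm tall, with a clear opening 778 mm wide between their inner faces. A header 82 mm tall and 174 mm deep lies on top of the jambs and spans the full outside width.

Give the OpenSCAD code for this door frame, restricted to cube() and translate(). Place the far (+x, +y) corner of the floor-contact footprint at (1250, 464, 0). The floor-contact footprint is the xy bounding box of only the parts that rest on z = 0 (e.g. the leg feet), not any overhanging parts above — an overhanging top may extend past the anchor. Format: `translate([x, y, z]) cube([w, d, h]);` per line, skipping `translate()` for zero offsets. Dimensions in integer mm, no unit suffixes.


translate([384, 290, 0]) cube([44, 174, 2065]);
translate([1206, 290, 0]) cube([44, 174, 2065]);
translate([384, 290, 2065]) cube([866, 174, 82]);


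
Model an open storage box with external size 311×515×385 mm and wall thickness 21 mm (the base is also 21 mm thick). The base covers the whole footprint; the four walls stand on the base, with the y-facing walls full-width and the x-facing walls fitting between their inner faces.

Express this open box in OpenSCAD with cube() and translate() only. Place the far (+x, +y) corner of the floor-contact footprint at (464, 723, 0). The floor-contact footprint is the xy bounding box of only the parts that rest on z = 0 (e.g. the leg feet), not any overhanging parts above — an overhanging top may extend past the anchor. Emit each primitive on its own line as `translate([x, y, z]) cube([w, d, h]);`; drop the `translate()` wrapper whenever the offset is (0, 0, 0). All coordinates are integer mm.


translate([153, 208, 0]) cube([311, 515, 21]);
translate([153, 208, 21]) cube([311, 21, 364]);
translate([153, 702, 21]) cube([311, 21, 364]);
translate([153, 229, 21]) cube([21, 473, 364]);
translate([443, 229, 21]) cube([21, 473, 364]);


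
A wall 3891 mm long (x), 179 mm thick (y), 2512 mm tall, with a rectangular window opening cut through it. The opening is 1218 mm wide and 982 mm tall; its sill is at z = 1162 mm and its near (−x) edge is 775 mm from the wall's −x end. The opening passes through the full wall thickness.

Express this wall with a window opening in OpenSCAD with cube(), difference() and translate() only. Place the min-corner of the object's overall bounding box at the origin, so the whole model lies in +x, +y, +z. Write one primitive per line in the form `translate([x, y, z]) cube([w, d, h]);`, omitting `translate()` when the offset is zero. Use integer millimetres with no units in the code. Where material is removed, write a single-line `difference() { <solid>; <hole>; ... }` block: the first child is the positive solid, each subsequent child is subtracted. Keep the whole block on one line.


difference() { cube([3891, 179, 2512]); translate([775, 0, 1162]) cube([1218, 179, 982]); }
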